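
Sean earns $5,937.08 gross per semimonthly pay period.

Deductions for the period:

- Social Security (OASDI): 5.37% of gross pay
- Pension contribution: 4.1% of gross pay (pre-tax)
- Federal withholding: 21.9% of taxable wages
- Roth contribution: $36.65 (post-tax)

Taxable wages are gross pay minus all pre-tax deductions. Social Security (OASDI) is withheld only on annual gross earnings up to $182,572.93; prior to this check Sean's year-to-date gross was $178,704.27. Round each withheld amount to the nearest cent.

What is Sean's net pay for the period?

Pension contribution: $5,937.08 × 0.041 = $243.42
Taxable wages = $5,937.08 − $243.42 = $5,693.66
Federal withholding: $5,693.66 × 0.219 = $1,246.91
Social Security (OASDI): only $182,572.93 − $178,704.27 = $3,868.66 of this check is subject → $3,868.66 × 0.0537 = $207.75
Roth contribution: $36.65
Total deductions = $243.42 + $1,246.91 + $207.75 + $36.65 = $1,734.73
Net pay = $5,937.08 − $1,734.73 = $4,202.35

$4,202.35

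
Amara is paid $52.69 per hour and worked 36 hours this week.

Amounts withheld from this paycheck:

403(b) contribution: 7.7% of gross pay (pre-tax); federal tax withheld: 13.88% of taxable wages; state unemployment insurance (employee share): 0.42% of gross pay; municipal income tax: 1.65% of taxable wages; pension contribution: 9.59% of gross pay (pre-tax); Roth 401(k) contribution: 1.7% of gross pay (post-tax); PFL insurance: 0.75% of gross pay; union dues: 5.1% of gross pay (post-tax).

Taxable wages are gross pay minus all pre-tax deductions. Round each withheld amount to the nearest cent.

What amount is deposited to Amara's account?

$1174.03

Gross pay: 36 × $52.69 = $1896.84
Pension contribution: $1896.84 × 0.0959 = $181.91
403(b) contribution: $1896.84 × 0.077 = $146.06
Pre-tax total = $181.91 + $146.06 = $327.97
Taxable wages = $1896.84 − $327.97 = $1568.87
Federal tax withheld: $1568.87 × 0.1388 = $217.76
Municipal income tax: $1568.87 × 0.0165 = $25.89
PFL insurance: $1896.84 × 0.0075 = $14.23
State unemployment insurance (employee share): $1896.84 × 0.0042 = $7.97
Union dues: $1896.84 × 0.051 = $96.74
Roth 401(k) contribution: $1896.84 × 0.017 = $32.25
Total deductions = $181.91 + $146.06 + $217.76 + $25.89 + $14.23 + $7.97 + $96.74 + $32.25 = $722.81
Net pay = $1896.84 − $722.81 = $1174.03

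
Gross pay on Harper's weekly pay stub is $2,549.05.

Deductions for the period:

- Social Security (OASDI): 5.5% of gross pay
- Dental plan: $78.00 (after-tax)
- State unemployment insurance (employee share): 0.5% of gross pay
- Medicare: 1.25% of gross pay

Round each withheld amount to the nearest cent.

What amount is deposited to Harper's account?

Medicare: $2,549.05 × 0.0125 = $31.86
Social Security (OASDI): $2,549.05 × 0.055 = $140.20
State unemployment insurance (employee share): $2,549.05 × 0.005 = $12.75
Dental plan: $78.00
Total deductions = $31.86 + $140.20 + $12.75 + $78.00 = $262.81
Net pay = $2,549.05 − $262.81 = $2,286.24

$2,286.24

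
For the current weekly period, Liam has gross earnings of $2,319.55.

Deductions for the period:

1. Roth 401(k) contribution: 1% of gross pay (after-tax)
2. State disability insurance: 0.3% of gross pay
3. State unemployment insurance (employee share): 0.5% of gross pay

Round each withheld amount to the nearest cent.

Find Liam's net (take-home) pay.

State unemployment insurance (employee share): $2,319.55 × 0.005 = $11.60
State disability insurance: $2,319.55 × 0.003 = $6.96
Roth 401(k) contribution: $2,319.55 × 0.01 = $23.20
Total deductions = $11.60 + $6.96 + $23.20 = $41.76
Net pay = $2,319.55 − $41.76 = $2,277.79

$2,277.79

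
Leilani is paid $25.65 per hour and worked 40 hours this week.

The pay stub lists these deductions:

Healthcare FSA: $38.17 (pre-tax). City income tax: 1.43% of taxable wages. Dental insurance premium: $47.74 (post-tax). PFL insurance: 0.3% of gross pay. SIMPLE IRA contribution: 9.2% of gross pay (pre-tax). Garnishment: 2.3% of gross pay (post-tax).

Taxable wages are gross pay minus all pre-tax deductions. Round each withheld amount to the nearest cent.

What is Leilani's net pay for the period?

$806.24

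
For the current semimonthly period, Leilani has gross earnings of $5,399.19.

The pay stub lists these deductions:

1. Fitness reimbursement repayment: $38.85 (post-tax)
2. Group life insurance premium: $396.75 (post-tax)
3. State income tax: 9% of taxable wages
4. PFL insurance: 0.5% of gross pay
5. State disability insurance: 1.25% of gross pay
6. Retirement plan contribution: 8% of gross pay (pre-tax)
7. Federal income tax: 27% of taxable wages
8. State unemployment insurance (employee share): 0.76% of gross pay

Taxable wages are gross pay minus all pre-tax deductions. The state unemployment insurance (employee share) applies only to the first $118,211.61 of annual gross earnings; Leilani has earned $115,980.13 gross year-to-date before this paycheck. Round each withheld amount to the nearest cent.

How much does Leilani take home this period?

$2,631.99

Retirement plan contribution: $5,399.19 × 0.08 = $431.94
Taxable wages = $5,399.19 − $431.94 = $4,967.25
Federal income tax: $4,967.25 × 0.27 = $1,341.16
State income tax: $4,967.25 × 0.09 = $447.05
State unemployment insurance (employee share): only $118,211.61 − $115,980.13 = $2,231.48 of this check is subject → $2,231.48 × 0.0076 = $16.96
State disability insurance: $5,399.19 × 0.0125 = $67.49
PFL insurance: $5,399.19 × 0.005 = $27.00
Fitness reimbursement repayment: $38.85
Group life insurance premium: $396.75
Total deductions = $431.94 + $1,341.16 + $447.05 + $16.96 + $67.49 + $27.00 + $38.85 + $396.75 = $2,767.20
Net pay = $5,399.19 − $2,767.20 = $2,631.99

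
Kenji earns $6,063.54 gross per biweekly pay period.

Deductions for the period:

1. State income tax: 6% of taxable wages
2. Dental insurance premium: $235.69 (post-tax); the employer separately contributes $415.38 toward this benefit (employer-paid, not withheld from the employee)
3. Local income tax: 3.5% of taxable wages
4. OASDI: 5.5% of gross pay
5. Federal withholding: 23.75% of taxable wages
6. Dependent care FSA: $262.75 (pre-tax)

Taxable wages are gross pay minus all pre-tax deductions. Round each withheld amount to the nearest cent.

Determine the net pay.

$3,302.84

Dependent care FSA: $262.75
Taxable wages = $6,063.54 − $262.75 = $5,800.79
Federal withholding: $5,800.79 × 0.2375 = $1,377.69
Local income tax: $5,800.79 × 0.035 = $203.03
State income tax: $5,800.79 × 0.06 = $348.05
OASDI: $6,063.54 × 0.055 = $333.49
Dental insurance premium: $235.69
(Employer's $415.38 toward dental insurance premium is not withheld from the employee.)
Total deductions = $262.75 + $1,377.69 + $203.03 + $348.05 + $333.49 + $235.69 = $2,760.70
Net pay = $6,063.54 − $2,760.70 = $3,302.84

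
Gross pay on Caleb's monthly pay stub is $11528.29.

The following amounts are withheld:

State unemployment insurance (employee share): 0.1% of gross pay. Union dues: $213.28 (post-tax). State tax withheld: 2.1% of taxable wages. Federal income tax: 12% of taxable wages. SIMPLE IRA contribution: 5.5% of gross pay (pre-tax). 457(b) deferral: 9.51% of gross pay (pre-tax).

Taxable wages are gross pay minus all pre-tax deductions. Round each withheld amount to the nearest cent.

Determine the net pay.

457(b) deferral: $11528.29 × 0.0951 = $1096.34
SIMPLE IRA contribution: $11528.29 × 0.055 = $634.06
Pre-tax total = $1096.34 + $634.06 = $1730.40
Taxable wages = $11528.29 − $1730.40 = $9797.89
Federal income tax: $9797.89 × 0.12 = $1175.75
State tax withheld: $9797.89 × 0.021 = $205.76
State unemployment insurance (employee share): $11528.29 × 0.001 = $11.53
Union dues: $213.28
Total deductions = $1096.34 + $634.06 + $1175.75 + $205.76 + $11.53 + $213.28 = $3336.72
Net pay = $11528.29 − $3336.72 = $8191.57

$8191.57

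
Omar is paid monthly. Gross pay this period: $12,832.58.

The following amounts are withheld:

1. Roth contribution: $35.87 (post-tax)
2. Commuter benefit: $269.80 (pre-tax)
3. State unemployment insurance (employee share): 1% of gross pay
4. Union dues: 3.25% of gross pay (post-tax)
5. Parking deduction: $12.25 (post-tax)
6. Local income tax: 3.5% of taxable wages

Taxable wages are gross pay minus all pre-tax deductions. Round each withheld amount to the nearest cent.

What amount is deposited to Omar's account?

Commuter benefit: $269.80
Taxable wages = $12,832.58 − $269.80 = $12,562.78
Local income tax: $12,562.78 × 0.035 = $439.70
State unemployment insurance (employee share): $12,832.58 × 0.01 = $128.33
Roth contribution: $35.87
Union dues: $12,832.58 × 0.0325 = $417.06
Parking deduction: $12.25
Total deductions = $269.80 + $439.70 + $128.33 + $35.87 + $417.06 + $12.25 = $1,303.01
Net pay = $12,832.58 − $1,303.01 = $11,529.57

$11,529.57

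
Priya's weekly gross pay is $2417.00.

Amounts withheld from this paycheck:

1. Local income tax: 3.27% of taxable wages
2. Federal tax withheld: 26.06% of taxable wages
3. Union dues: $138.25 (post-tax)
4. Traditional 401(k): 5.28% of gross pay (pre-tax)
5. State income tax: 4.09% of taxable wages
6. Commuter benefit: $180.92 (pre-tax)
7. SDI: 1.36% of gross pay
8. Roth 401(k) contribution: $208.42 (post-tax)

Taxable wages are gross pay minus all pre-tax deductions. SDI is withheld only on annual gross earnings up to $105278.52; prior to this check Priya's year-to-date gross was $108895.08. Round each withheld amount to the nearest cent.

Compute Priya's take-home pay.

Commuter benefit: $180.92
Traditional 401(k): $2417.00 × 0.0528 = $127.62
Pre-tax total = $180.92 + $127.62 = $308.54
Taxable wages = $2417.00 − $308.54 = $2108.46
Federal tax withheld: $2108.46 × 0.2606 = $549.46
Local income tax: $2108.46 × 0.0327 = $68.95
State income tax: $2108.46 × 0.0409 = $86.24
SDI: annual cap $105278.52 already reached (YTD $108895.08), so $0.00
Roth 401(k) contribution: $208.42
Union dues: $138.25
Total deductions = $180.92 + $127.62 + $549.46 + $68.95 + $86.24 + $0.00 + $208.42 + $138.25 = $1359.86
Net pay = $2417.00 − $1359.86 = $1057.14

$1057.14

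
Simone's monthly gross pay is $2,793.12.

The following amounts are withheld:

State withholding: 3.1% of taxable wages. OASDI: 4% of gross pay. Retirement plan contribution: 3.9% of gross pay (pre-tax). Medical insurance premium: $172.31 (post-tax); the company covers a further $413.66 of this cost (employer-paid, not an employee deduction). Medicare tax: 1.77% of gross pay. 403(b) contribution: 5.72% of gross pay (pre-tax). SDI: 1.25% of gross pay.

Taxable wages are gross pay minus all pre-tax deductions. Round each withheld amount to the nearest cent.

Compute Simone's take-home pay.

403(b) contribution: $2,793.12 × 0.0572 = $159.77
Retirement plan contribution: $2,793.12 × 0.039 = $108.93
Pre-tax total = $159.77 + $108.93 = $268.70
Taxable wages = $2,793.12 − $268.70 = $2,524.42
State withholding: $2,524.42 × 0.031 = $78.26
OASDI: $2,793.12 × 0.04 = $111.72
SDI: $2,793.12 × 0.0125 = $34.91
Medicare tax: $2,793.12 × 0.0177 = $49.44
Medical insurance premium: $172.31
(Employer's $413.66 toward medical insurance premium is not withheld from the employee.)
Total deductions = $159.77 + $108.93 + $78.26 + $111.72 + $34.91 + $49.44 + $172.31 = $715.34
Net pay = $2,793.12 − $715.34 = $2,077.78

$2,077.78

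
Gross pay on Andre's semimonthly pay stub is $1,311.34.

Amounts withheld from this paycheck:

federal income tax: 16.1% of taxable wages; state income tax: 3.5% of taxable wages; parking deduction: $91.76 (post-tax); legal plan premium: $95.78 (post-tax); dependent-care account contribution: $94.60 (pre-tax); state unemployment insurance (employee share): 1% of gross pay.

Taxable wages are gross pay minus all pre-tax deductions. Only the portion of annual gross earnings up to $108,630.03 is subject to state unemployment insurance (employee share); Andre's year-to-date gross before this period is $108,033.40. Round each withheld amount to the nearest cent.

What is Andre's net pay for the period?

Dependent-care account contribution: $94.60
Taxable wages = $1,311.34 − $94.60 = $1,216.74
Federal income tax: $1,216.74 × 0.161 = $195.90
State income tax: $1,216.74 × 0.035 = $42.59
State unemployment insurance (employee share): only $108,630.03 − $108,033.40 = $596.63 of this check is subject → $596.63 × 0.01 = $5.97
Legal plan premium: $95.78
Parking deduction: $91.76
Total deductions = $94.60 + $195.90 + $42.59 + $5.97 + $95.78 + $91.76 = $526.60
Net pay = $1,311.34 − $526.60 = $784.74

$784.74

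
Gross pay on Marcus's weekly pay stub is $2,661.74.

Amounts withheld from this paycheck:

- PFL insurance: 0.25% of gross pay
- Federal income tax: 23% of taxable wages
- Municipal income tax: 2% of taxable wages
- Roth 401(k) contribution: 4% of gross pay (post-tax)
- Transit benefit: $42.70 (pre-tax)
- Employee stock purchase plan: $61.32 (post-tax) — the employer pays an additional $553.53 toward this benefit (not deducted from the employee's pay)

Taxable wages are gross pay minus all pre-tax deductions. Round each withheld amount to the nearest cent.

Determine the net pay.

$1,789.84

Transit benefit: $42.70
Taxable wages = $2,661.74 − $42.70 = $2,619.04
Municipal income tax: $2,619.04 × 0.02 = $52.38
Federal income tax: $2,619.04 × 0.23 = $602.38
PFL insurance: $2,661.74 × 0.0025 = $6.65
Roth 401(k) contribution: $2,661.74 × 0.04 = $106.47
Employee stock purchase plan: $61.32
(Employer's $553.53 toward employee stock purchase plan is not withheld from the employee.)
Total deductions = $42.70 + $52.38 + $602.38 + $6.65 + $106.47 + $61.32 = $871.90
Net pay = $2,661.74 − $871.90 = $1,789.84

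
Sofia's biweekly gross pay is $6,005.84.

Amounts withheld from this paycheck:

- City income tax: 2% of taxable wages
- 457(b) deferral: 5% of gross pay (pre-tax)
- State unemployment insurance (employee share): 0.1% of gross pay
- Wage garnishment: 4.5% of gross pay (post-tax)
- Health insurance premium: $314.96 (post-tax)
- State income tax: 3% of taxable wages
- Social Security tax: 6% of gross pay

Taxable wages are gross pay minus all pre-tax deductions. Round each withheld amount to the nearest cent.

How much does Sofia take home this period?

457(b) deferral: $6,005.84 × 0.05 = $300.29
Taxable wages = $6,005.84 − $300.29 = $5,705.55
State income tax: $5,705.55 × 0.03 = $171.17
City income tax: $5,705.55 × 0.02 = $114.11
State unemployment insurance (employee share): $6,005.84 × 0.001 = $6.01
Social Security tax: $6,005.84 × 0.06 = $360.35
Wage garnishment: $6,005.84 × 0.045 = $270.26
Health insurance premium: $314.96
Total deductions = $300.29 + $171.17 + $114.11 + $6.01 + $360.35 + $270.26 + $314.96 = $1,537.15
Net pay = $6,005.84 − $1,537.15 = $4,468.69

$4,468.69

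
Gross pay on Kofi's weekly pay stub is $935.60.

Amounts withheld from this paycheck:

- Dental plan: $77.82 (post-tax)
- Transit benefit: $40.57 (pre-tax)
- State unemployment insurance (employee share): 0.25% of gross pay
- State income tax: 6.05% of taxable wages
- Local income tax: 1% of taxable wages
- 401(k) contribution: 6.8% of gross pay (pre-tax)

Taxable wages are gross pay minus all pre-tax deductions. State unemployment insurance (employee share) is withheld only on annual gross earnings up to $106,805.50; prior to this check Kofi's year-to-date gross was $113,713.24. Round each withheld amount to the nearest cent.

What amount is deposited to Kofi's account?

Transit benefit: $40.57
401(k) contribution: $935.60 × 0.068 = $63.62
Pre-tax total = $40.57 + $63.62 = $104.19
Taxable wages = $935.60 − $104.19 = $831.41
Local income tax: $831.41 × 0.01 = $8.31
State income tax: $831.41 × 0.0605 = $50.30
State unemployment insurance (employee share): annual cap $106,805.50 already reached (YTD $113,713.24), so $0.00
Dental plan: $77.82
Total deductions = $40.57 + $63.62 + $8.31 + $50.30 + $0.00 + $77.82 = $240.62
Net pay = $935.60 − $240.62 = $694.98

$694.98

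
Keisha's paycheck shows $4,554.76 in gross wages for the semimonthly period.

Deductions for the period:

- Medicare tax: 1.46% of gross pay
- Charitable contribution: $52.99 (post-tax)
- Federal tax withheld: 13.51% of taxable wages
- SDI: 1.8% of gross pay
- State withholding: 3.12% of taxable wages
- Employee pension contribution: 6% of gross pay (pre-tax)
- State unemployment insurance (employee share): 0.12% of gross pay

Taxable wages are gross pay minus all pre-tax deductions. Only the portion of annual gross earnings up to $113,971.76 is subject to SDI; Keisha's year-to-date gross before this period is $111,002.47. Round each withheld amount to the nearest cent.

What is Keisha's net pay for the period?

$3,391.05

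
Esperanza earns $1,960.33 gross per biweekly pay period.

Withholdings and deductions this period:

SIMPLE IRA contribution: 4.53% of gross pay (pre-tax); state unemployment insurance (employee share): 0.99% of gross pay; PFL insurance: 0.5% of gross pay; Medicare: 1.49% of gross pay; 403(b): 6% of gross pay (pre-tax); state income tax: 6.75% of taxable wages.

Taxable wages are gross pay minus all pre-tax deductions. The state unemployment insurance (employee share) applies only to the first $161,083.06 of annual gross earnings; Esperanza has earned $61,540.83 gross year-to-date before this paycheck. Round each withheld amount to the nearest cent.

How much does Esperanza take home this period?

$1,577.10

403(b): $1,960.33 × 0.06 = $117.62
SIMPLE IRA contribution: $1,960.33 × 0.0453 = $88.80
Pre-tax total = $117.62 + $88.80 = $206.42
Taxable wages = $1,960.33 − $206.42 = $1,753.91
State income tax: $1,753.91 × 0.0675 = $118.39
Medicare: $1,960.33 × 0.0149 = $29.21
PFL insurance: $1,960.33 × 0.005 = $9.80
State unemployment insurance (employee share): cap not yet reached, full $1,960.33 is subject → $1,960.33 × 0.0099 = $19.41
Total deductions = $117.62 + $88.80 + $118.39 + $29.21 + $9.80 + $19.41 = $383.23
Net pay = $1,960.33 − $383.23 = $1,577.10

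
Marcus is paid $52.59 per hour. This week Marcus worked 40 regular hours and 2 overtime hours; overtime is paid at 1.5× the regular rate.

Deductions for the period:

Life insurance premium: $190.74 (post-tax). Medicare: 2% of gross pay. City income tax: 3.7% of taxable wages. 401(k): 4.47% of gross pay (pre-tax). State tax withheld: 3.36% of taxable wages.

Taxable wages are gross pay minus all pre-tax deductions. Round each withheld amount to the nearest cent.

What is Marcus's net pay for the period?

Regular pay: 40 × $52.59 = $2103.60
Overtime pay: 2 × $52.59 × 1.5 = $157.77
Gross pay = $2103.60 + $157.77 = $2261.37
401(k): $2261.37 × 0.0447 = $101.08
Taxable wages = $2261.37 − $101.08 = $2160.29
City income tax: $2160.29 × 0.037 = $79.93
State tax withheld: $2160.29 × 0.0336 = $72.59
Medicare: $2261.37 × 0.02 = $45.23
Life insurance premium: $190.74
Total deductions = $101.08 + $79.93 + $72.59 + $45.23 + $190.74 = $489.57
Net pay = $2261.37 − $489.57 = $1771.80

$1771.80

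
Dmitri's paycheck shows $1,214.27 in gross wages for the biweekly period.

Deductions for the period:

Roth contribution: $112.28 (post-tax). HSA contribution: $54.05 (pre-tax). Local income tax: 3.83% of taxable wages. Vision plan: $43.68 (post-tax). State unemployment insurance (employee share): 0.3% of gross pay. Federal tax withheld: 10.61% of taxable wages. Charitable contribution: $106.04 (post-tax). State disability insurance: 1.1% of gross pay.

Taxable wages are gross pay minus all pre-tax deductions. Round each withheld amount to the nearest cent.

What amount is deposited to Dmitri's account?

$713.68

HSA contribution: $54.05
Taxable wages = $1,214.27 − $54.05 = $1,160.22
Federal tax withheld: $1,160.22 × 0.1061 = $123.10
Local income tax: $1,160.22 × 0.0383 = $44.44
State unemployment insurance (employee share): $1,214.27 × 0.003 = $3.64
State disability insurance: $1,214.27 × 0.011 = $13.36
Charitable contribution: $106.04
Roth contribution: $112.28
Vision plan: $43.68
Total deductions = $54.05 + $123.10 + $44.44 + $3.64 + $13.36 + $106.04 + $112.28 + $43.68 = $500.59
Net pay = $1,214.27 − $500.59 = $713.68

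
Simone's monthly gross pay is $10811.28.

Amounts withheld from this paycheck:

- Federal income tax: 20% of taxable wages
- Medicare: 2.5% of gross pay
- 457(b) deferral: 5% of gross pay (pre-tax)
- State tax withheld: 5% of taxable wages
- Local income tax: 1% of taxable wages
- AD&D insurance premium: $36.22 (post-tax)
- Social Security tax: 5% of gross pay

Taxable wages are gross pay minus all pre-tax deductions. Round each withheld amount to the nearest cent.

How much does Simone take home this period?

457(b) deferral: $10811.28 × 0.05 = $540.56
Taxable wages = $10811.28 − $540.56 = $10270.72
Federal income tax: $10270.72 × 0.2 = $2054.14
State tax withheld: $10270.72 × 0.05 = $513.54
Local income tax: $10270.72 × 0.01 = $102.71
Medicare: $10811.28 × 0.025 = $270.28
Social Security tax: $10811.28 × 0.05 = $540.56
AD&D insurance premium: $36.22
Total deductions = $540.56 + $2054.14 + $513.54 + $102.71 + $270.28 + $540.56 + $36.22 = $4058.01
Net pay = $10811.28 − $4058.01 = $6753.27

$6753.27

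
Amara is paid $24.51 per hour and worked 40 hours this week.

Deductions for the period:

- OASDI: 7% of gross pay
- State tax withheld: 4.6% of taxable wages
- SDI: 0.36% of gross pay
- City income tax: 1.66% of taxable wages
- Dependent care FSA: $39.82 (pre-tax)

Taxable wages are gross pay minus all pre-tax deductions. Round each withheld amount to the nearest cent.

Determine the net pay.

Gross pay: 40 × $24.51 = $980.40
Dependent care FSA: $39.82
Taxable wages = $980.40 − $39.82 = $940.58
State tax withheld: $940.58 × 0.046 = $43.27
City income tax: $940.58 × 0.0166 = $15.61
OASDI: $980.40 × 0.07 = $68.63
SDI: $980.40 × 0.0036 = $3.53
Total deductions = $39.82 + $43.27 + $15.61 + $68.63 + $3.53 = $170.86
Net pay = $980.40 − $170.86 = $809.54

$809.54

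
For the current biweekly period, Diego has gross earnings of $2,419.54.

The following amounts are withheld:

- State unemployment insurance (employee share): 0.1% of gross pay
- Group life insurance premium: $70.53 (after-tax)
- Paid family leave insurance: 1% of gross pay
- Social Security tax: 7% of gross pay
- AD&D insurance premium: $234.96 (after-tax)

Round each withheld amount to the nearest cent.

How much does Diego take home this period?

$1,918.06

Paid family leave insurance: $2,419.54 × 0.01 = $24.20
State unemployment insurance (employee share): $2,419.54 × 0.001 = $2.42
Social Security tax: $2,419.54 × 0.07 = $169.37
AD&D insurance premium: $234.96
Group life insurance premium: $70.53
Total deductions = $24.20 + $2.42 + $169.37 + $234.96 + $70.53 = $501.48
Net pay = $2,419.54 − $501.48 = $1,918.06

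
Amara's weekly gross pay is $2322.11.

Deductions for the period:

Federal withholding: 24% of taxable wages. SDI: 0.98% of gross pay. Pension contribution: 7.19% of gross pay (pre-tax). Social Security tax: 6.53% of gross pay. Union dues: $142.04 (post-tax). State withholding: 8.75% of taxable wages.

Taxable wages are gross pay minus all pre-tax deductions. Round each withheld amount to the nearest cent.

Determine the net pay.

$1132.90

Pension contribution: $2322.11 × 0.0719 = $166.96
Taxable wages = $2322.11 − $166.96 = $2155.15
State withholding: $2155.15 × 0.0875 = $188.58
Federal withholding: $2155.15 × 0.24 = $517.24
Social Security tax: $2322.11 × 0.0653 = $151.63
SDI: $2322.11 × 0.0098 = $22.76
Union dues: $142.04
Total deductions = $166.96 + $188.58 + $517.24 + $151.63 + $22.76 + $142.04 = $1189.21
Net pay = $2322.11 − $1189.21 = $1132.90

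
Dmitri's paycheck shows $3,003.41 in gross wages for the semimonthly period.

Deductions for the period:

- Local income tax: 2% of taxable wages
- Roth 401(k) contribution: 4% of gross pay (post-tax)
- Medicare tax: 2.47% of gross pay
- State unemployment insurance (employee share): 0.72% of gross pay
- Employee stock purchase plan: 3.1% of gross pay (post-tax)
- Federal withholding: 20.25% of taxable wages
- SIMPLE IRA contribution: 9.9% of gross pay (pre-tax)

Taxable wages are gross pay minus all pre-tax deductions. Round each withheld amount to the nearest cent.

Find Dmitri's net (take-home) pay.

SIMPLE IRA contribution: $3,003.41 × 0.099 = $297.34
Taxable wages = $3,003.41 − $297.34 = $2,706.07
Federal withholding: $2,706.07 × 0.2025 = $547.98
Local income tax: $2,706.07 × 0.02 = $54.12
State unemployment insurance (employee share): $3,003.41 × 0.0072 = $21.62
Medicare tax: $3,003.41 × 0.0247 = $74.18
Roth 401(k) contribution: $3,003.41 × 0.04 = $120.14
Employee stock purchase plan: $3,003.41 × 0.031 = $93.11
Total deductions = $297.34 + $547.98 + $54.12 + $21.62 + $74.18 + $120.14 + $93.11 = $1,208.49
Net pay = $3,003.41 − $1,208.49 = $1,794.92

$1,794.92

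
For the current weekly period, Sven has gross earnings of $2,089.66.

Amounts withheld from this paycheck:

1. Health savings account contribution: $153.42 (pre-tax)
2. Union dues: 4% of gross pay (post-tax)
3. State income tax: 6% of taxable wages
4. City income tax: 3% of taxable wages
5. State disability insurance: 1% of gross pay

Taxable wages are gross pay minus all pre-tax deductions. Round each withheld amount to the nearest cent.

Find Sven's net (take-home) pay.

Health savings account contribution: $153.42
Taxable wages = $2,089.66 − $153.42 = $1,936.24
City income tax: $1,936.24 × 0.03 = $58.09
State income tax: $1,936.24 × 0.06 = $116.17
State disability insurance: $2,089.66 × 0.01 = $20.90
Union dues: $2,089.66 × 0.04 = $83.59
Total deductions = $153.42 + $58.09 + $116.17 + $20.90 + $83.59 = $432.17
Net pay = $2,089.66 − $432.17 = $1,657.49

$1,657.49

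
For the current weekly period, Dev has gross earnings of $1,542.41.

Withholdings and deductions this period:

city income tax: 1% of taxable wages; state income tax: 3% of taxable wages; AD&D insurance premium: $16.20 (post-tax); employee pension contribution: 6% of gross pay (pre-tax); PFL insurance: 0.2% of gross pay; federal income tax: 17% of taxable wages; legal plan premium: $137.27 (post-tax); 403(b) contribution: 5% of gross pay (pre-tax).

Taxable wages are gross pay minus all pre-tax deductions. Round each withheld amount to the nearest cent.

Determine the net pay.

403(b) contribution: $1,542.41 × 0.05 = $77.12
Employee pension contribution: $1,542.41 × 0.06 = $92.54
Pre-tax total = $77.12 + $92.54 = $169.66
Taxable wages = $1,542.41 − $169.66 = $1,372.75
State income tax: $1,372.75 × 0.03 = $41.18
Federal income tax: $1,372.75 × 0.17 = $233.37
City income tax: $1,372.75 × 0.01 = $13.73
PFL insurance: $1,542.41 × 0.002 = $3.08
AD&D insurance premium: $16.20
Legal plan premium: $137.27
Total deductions = $77.12 + $92.54 + $41.18 + $233.37 + $13.73 + $3.08 + $16.20 + $137.27 = $614.49
Net pay = $1,542.41 − $614.49 = $927.92

$927.92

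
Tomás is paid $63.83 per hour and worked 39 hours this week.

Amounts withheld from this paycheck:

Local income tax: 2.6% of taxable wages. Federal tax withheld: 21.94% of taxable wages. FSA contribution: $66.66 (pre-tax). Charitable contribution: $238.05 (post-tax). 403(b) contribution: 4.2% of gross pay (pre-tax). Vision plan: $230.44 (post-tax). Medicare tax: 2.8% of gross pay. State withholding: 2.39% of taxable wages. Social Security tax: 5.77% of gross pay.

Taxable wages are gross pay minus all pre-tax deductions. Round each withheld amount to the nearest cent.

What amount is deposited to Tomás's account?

$1012.06

Gross pay: 39 × $63.83 = $2489.37
FSA contribution: $66.66
403(b) contribution: $2489.37 × 0.042 = $104.55
Pre-tax total = $66.66 + $104.55 = $171.21
Taxable wages = $2489.37 − $171.21 = $2318.16
State withholding: $2318.16 × 0.0239 = $55.40
Federal tax withheld: $2318.16 × 0.2194 = $508.60
Local income tax: $2318.16 × 0.026 = $60.27
Social Security tax: $2489.37 × 0.0577 = $143.64
Medicare tax: $2489.37 × 0.028 = $69.70
Charitable contribution: $238.05
Vision plan: $230.44
Total deductions = $66.66 + $104.55 + $55.40 + $508.60 + $60.27 + $143.64 + $69.70 + $238.05 + $230.44 = $1477.31
Net pay = $2489.37 − $1477.31 = $1012.06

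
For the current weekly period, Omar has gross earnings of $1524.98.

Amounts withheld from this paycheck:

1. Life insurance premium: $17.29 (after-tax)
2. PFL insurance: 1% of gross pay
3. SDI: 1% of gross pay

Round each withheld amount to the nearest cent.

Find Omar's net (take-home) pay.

SDI: $1524.98 × 0.01 = $15.25
PFL insurance: $1524.98 × 0.01 = $15.25
Life insurance premium: $17.29
Total deductions = $15.25 + $15.25 + $17.29 = $47.79
Net pay = $1524.98 − $47.79 = $1477.19

$1477.19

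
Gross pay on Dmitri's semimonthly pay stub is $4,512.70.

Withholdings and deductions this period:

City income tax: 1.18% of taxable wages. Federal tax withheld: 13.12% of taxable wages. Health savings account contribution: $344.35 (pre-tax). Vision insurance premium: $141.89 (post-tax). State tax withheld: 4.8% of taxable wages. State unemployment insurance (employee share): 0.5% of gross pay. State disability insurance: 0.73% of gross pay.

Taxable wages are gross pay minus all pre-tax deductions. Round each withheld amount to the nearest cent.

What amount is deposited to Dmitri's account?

$3,174.80

Health savings account contribution: $344.35
Taxable wages = $4,512.70 − $344.35 = $4,168.35
City income tax: $4,168.35 × 0.0118 = $49.19
Federal tax withheld: $4,168.35 × 0.1312 = $546.89
State tax withheld: $4,168.35 × 0.048 = $200.08
State disability insurance: $4,512.70 × 0.0073 = $32.94
State unemployment insurance (employee share): $4,512.70 × 0.005 = $22.56
Vision insurance premium: $141.89
Total deductions = $344.35 + $49.19 + $546.89 + $200.08 + $32.94 + $22.56 + $141.89 = $1,337.90
Net pay = $4,512.70 − $1,337.90 = $3,174.80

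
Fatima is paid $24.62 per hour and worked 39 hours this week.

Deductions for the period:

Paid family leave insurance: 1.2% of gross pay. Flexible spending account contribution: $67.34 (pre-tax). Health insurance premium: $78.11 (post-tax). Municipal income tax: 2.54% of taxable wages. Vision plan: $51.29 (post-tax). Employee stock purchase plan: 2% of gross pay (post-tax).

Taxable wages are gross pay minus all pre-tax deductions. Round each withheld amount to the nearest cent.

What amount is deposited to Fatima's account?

Gross pay: 39 × $24.62 = $960.18
Flexible spending account contribution: $67.34
Taxable wages = $960.18 − $67.34 = $892.84
Municipal income tax: $892.84 × 0.0254 = $22.68
Paid family leave insurance: $960.18 × 0.012 = $11.52
Health insurance premium: $78.11
Vision plan: $51.29
Employee stock purchase plan: $960.18 × 0.02 = $19.20
Total deductions = $67.34 + $22.68 + $11.52 + $78.11 + $51.29 + $19.20 = $250.14
Net pay = $960.18 − $250.14 = $710.04

$710.04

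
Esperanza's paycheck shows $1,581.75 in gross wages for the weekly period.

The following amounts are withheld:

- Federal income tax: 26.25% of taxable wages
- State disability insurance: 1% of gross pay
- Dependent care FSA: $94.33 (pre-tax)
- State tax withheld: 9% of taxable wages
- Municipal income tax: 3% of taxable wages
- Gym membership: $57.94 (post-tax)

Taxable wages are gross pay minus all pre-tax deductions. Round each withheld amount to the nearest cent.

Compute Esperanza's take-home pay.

Dependent care FSA: $94.33
Taxable wages = $1,581.75 − $94.33 = $1,487.42
Municipal income tax: $1,487.42 × 0.03 = $44.62
State tax withheld: $1,487.42 × 0.09 = $133.87
Federal income tax: $1,487.42 × 0.2625 = $390.45
State disability insurance: $1,581.75 × 0.01 = $15.82
Gym membership: $57.94
Total deductions = $94.33 + $44.62 + $133.87 + $390.45 + $15.82 + $57.94 = $737.03
Net pay = $1,581.75 − $737.03 = $844.72

$844.72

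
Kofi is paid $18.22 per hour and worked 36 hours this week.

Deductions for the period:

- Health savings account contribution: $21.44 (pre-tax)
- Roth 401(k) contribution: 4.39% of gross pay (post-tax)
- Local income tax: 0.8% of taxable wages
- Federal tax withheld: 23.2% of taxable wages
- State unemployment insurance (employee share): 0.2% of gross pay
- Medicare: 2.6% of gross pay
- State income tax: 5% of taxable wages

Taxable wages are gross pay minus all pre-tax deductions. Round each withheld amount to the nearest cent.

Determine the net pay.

$403.33

Gross pay: 36 × $18.22 = $655.92
Health savings account contribution: $21.44
Taxable wages = $655.92 − $21.44 = $634.48
Local income tax: $634.48 × 0.008 = $5.08
Federal tax withheld: $634.48 × 0.232 = $147.20
State income tax: $634.48 × 0.05 = $31.72
Medicare: $655.92 × 0.026 = $17.05
State unemployment insurance (employee share): $655.92 × 0.002 = $1.31
Roth 401(k) contribution: $655.92 × 0.0439 = $28.79
Total deductions = $21.44 + $5.08 + $147.20 + $31.72 + $17.05 + $1.31 + $28.79 = $252.59
Net pay = $655.92 − $252.59 = $403.33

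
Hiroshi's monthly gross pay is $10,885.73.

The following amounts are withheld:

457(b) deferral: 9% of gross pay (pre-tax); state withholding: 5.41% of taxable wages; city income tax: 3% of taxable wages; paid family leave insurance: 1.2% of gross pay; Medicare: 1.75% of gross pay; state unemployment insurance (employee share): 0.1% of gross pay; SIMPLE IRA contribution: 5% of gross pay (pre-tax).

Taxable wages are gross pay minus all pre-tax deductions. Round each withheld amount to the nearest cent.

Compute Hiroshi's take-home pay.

SIMPLE IRA contribution: $10,885.73 × 0.05 = $544.29
457(b) deferral: $10,885.73 × 0.09 = $979.72
Pre-tax total = $544.29 + $979.72 = $1,524.01
Taxable wages = $10,885.73 − $1,524.01 = $9,361.72
State withholding: $9,361.72 × 0.0541 = $506.47
City income tax: $9,361.72 × 0.03 = $280.85
Medicare: $10,885.73 × 0.0175 = $190.50
State unemployment insurance (employee share): $10,885.73 × 0.001 = $10.89
Paid family leave insurance: $10,885.73 × 0.012 = $130.63
Total deductions = $544.29 + $979.72 + $506.47 + $280.85 + $190.50 + $10.89 + $130.63 = $2,643.35
Net pay = $10,885.73 − $2,643.35 = $8,242.38

$8,242.38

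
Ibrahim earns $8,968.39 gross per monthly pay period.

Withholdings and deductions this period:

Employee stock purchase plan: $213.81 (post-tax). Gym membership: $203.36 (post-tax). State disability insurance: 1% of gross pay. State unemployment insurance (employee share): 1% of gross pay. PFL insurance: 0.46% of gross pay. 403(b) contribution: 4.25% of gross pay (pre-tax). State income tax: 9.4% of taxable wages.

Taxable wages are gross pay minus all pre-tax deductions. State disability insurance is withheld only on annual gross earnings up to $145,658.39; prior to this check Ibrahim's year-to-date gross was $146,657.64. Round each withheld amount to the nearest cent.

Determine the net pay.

403(b) contribution: $8,968.39 × 0.0425 = $381.16
Taxable wages = $8,968.39 − $381.16 = $8,587.23
State income tax: $8,587.23 × 0.094 = $807.20
State unemployment insurance (employee share): $8,968.39 × 0.01 = $89.68
State disability insurance: annual cap $145,658.39 already reached (YTD $146,657.64), so $0.00
PFL insurance: $8,968.39 × 0.0046 = $41.25
Gym membership: $203.36
Employee stock purchase plan: $213.81
Total deductions = $381.16 + $807.20 + $89.68 + $0.00 + $41.25 + $203.36 + $213.81 = $1,736.46
Net pay = $8,968.39 − $1,736.46 = $7,231.93

$7,231.93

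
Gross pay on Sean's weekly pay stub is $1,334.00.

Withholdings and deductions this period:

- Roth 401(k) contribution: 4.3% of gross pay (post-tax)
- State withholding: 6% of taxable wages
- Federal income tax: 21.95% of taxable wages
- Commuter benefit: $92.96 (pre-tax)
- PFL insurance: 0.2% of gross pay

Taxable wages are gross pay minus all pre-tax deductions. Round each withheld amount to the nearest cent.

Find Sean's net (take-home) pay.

Commuter benefit: $92.96
Taxable wages = $1,334.00 − $92.96 = $1,241.04
State withholding: $1,241.04 × 0.06 = $74.46
Federal income tax: $1,241.04 × 0.2195 = $272.41
PFL insurance: $1,334.00 × 0.002 = $2.67
Roth 401(k) contribution: $1,334.00 × 0.043 = $57.36
Total deductions = $92.96 + $74.46 + $272.41 + $2.67 + $57.36 = $499.86
Net pay = $1,334.00 − $499.86 = $834.14

$834.14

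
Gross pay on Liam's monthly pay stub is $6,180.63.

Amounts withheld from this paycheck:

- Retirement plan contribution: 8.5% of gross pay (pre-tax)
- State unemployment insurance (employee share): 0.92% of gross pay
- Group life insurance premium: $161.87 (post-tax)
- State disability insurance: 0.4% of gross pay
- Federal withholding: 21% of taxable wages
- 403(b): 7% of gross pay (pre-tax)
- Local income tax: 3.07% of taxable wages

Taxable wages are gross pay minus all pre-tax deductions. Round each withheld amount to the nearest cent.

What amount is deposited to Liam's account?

$3,722.10

403(b): $6,180.63 × 0.07 = $432.64
Retirement plan contribution: $6,180.63 × 0.085 = $525.35
Pre-tax total = $432.64 + $525.35 = $957.99
Taxable wages = $6,180.63 − $957.99 = $5,222.64
Federal withholding: $5,222.64 × 0.21 = $1,096.75
Local income tax: $5,222.64 × 0.0307 = $160.34
State unemployment insurance (employee share): $6,180.63 × 0.0092 = $56.86
State disability insurance: $6,180.63 × 0.004 = $24.72
Group life insurance premium: $161.87
Total deductions = $432.64 + $525.35 + $1,096.75 + $160.34 + $56.86 + $24.72 + $161.87 = $2,458.53
Net pay = $6,180.63 − $2,458.53 = $3,722.10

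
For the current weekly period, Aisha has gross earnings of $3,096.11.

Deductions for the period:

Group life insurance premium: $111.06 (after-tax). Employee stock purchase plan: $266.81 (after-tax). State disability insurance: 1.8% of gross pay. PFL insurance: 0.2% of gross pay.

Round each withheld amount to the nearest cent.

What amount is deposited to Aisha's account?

PFL insurance: $3,096.11 × 0.002 = $6.19
State disability insurance: $3,096.11 × 0.018 = $55.73
Employee stock purchase plan: $266.81
Group life insurance premium: $111.06
Total deductions = $6.19 + $55.73 + $266.81 + $111.06 = $439.79
Net pay = $3,096.11 − $439.79 = $2,656.32

$2,656.32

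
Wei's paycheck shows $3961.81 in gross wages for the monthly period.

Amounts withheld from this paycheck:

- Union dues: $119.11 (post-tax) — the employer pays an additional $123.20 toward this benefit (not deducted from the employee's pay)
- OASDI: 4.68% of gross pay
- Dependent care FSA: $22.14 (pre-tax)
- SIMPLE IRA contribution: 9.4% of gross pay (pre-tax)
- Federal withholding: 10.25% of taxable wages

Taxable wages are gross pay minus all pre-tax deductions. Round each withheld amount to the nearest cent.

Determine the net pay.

SIMPLE IRA contribution: $3961.81 × 0.094 = $372.41
Dependent care FSA: $22.14
Pre-tax total = $372.41 + $22.14 = $394.55
Taxable wages = $3961.81 − $394.55 = $3567.26
Federal withholding: $3567.26 × 0.1025 = $365.64
OASDI: $3961.81 × 0.0468 = $185.41
Union dues: $119.11
(Employer's $123.20 toward union dues is not withheld from the employee.)
Total deductions = $372.41 + $22.14 + $365.64 + $185.41 + $119.11 = $1064.71
Net pay = $3961.81 − $1064.71 = $2897.10

$2897.10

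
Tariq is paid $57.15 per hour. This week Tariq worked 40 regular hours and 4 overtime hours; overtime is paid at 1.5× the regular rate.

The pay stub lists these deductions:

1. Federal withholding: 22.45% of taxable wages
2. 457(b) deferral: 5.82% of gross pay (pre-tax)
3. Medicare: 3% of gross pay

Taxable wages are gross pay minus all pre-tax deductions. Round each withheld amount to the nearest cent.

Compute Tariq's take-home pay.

Regular pay: 40 × $57.15 = $2,286.00
Overtime pay: 4 × $57.15 × 1.5 = $342.90
Gross pay = $2,286.00 + $342.90 = $2,628.90
457(b) deferral: $2,628.90 × 0.0582 = $153.00
Taxable wages = $2,628.90 − $153.00 = $2,475.90
Federal withholding: $2,475.90 × 0.2245 = $555.84
Medicare: $2,628.90 × 0.03 = $78.87
Total deductions = $153.00 + $555.84 + $78.87 = $787.71
Net pay = $2,628.90 − $787.71 = $1,841.19

$1,841.19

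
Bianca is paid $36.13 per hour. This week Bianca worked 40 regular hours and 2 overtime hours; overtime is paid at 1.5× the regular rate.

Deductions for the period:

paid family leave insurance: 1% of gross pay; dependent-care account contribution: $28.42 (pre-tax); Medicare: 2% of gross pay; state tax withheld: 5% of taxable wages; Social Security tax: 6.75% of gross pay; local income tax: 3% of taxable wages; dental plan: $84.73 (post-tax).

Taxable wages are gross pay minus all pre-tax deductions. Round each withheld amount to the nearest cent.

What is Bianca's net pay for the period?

$1166.94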